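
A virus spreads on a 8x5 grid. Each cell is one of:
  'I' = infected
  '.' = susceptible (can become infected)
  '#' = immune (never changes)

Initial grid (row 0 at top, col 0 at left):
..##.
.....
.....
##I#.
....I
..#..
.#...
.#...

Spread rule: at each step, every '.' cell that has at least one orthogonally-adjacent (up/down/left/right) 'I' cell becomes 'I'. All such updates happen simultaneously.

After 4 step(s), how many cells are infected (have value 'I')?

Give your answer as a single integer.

Step 0 (initial): 2 infected
Step 1: +5 new -> 7 infected
Step 2: +7 new -> 14 infected
Step 3: +8 new -> 22 infected
Step 4: +6 new -> 28 infected

Answer: 28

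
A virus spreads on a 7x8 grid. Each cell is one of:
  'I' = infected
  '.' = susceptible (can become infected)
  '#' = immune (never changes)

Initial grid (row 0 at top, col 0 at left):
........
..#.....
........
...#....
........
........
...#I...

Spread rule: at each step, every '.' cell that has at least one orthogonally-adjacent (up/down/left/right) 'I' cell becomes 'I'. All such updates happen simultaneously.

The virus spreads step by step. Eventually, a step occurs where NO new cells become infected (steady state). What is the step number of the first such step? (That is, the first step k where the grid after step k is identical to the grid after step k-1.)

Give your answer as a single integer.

Step 0 (initial): 1 infected
Step 1: +2 new -> 3 infected
Step 2: +4 new -> 7 infected
Step 3: +6 new -> 13 infected
Step 4: +7 new -> 20 infected
Step 5: +9 new -> 29 infected
Step 6: +9 new -> 38 infected
Step 7: +6 new -> 44 infected
Step 8: +5 new -> 49 infected
Step 9: +3 new -> 52 infected
Step 10: +1 new -> 53 infected
Step 11: +0 new -> 53 infected

Answer: 11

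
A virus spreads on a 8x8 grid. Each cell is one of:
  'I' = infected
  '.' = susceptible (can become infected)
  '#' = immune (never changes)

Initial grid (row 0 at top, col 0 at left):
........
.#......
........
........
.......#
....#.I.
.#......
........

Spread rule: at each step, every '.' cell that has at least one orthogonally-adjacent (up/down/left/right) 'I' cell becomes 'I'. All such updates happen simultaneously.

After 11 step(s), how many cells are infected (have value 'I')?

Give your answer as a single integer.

Step 0 (initial): 1 infected
Step 1: +4 new -> 5 infected
Step 2: +5 new -> 10 infected
Step 3: +7 new -> 17 infected
Step 4: +7 new -> 24 infected
Step 5: +9 new -> 33 infected
Step 6: +8 new -> 41 infected
Step 7: +7 new -> 48 infected
Step 8: +6 new -> 54 infected
Step 9: +3 new -> 57 infected
Step 10: +2 new -> 59 infected
Step 11: +1 new -> 60 infected

Answer: 60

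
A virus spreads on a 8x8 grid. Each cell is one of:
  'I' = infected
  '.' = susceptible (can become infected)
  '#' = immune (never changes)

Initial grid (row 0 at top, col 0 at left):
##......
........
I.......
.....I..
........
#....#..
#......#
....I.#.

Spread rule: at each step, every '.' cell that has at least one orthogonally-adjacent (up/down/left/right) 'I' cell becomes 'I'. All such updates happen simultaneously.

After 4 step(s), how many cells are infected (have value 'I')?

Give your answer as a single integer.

Step 0 (initial): 3 infected
Step 1: +10 new -> 13 infected
Step 2: +15 new -> 28 infected
Step 3: +15 new -> 43 infected
Step 4: +11 new -> 54 infected

Answer: 54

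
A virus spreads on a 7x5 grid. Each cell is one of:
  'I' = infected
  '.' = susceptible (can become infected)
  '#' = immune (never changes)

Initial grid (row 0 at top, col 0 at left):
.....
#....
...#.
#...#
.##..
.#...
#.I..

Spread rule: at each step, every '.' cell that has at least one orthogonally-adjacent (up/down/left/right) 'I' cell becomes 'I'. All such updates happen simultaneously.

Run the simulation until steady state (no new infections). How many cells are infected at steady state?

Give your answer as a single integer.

Step 0 (initial): 1 infected
Step 1: +3 new -> 4 infected
Step 2: +2 new -> 6 infected
Step 3: +2 new -> 8 infected
Step 4: +2 new -> 10 infected
Step 5: +1 new -> 11 infected
Step 6: +2 new -> 13 infected
Step 7: +2 new -> 15 infected
Step 8: +4 new -> 19 infected
Step 9: +3 new -> 22 infected
Step 10: +3 new -> 25 infected
Step 11: +0 new -> 25 infected

Answer: 25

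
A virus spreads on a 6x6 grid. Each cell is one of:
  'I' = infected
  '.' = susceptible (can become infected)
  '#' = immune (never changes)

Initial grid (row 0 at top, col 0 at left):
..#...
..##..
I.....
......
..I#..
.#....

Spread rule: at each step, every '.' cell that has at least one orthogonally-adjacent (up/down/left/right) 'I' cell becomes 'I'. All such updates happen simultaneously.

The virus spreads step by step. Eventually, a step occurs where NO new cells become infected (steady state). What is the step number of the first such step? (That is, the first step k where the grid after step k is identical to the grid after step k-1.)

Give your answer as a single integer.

Step 0 (initial): 2 infected
Step 1: +6 new -> 8 infected
Step 2: +7 new -> 15 infected
Step 3: +5 new -> 20 infected
Step 4: +4 new -> 24 infected
Step 5: +3 new -> 27 infected
Step 6: +2 new -> 29 infected
Step 7: +2 new -> 31 infected
Step 8: +0 new -> 31 infected

Answer: 8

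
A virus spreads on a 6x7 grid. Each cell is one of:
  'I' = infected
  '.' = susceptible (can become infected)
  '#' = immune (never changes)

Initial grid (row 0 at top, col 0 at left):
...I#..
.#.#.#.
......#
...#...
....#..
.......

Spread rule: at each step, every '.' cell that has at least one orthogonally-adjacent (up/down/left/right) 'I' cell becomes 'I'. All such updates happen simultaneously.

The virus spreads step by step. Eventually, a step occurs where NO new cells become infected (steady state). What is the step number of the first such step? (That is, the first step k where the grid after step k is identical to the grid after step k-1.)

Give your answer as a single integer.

Answer: 11

Derivation:
Step 0 (initial): 1 infected
Step 1: +1 new -> 2 infected
Step 2: +2 new -> 4 infected
Step 3: +2 new -> 6 infected
Step 4: +4 new -> 10 infected
Step 5: +4 new -> 14 infected
Step 6: +7 new -> 21 infected
Step 7: +4 new -> 25 infected
Step 8: +4 new -> 29 infected
Step 9: +2 new -> 31 infected
Step 10: +1 new -> 32 infected
Step 11: +0 new -> 32 infected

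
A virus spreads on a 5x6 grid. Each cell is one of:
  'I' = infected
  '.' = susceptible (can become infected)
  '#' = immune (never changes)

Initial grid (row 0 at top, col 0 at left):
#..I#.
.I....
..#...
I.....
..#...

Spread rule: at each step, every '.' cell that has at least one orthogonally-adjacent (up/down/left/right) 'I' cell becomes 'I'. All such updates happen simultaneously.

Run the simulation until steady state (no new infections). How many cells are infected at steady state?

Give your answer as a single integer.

Answer: 26

Derivation:
Step 0 (initial): 3 infected
Step 1: +9 new -> 12 infected
Step 2: +4 new -> 16 infected
Step 3: +3 new -> 19 infected
Step 4: +4 new -> 23 infected
Step 5: +2 new -> 25 infected
Step 6: +1 new -> 26 infected
Step 7: +0 new -> 26 infected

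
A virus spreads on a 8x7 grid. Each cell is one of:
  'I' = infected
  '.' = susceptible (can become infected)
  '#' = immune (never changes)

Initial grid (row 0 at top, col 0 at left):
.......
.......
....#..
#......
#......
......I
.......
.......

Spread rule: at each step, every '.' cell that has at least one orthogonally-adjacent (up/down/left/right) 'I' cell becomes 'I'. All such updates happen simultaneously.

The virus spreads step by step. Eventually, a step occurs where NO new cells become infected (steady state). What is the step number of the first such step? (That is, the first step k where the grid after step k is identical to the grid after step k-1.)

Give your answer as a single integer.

Answer: 12

Derivation:
Step 0 (initial): 1 infected
Step 1: +3 new -> 4 infected
Step 2: +5 new -> 9 infected
Step 3: +6 new -> 15 infected
Step 4: +7 new -> 22 infected
Step 5: +7 new -> 29 infected
Step 6: +8 new -> 37 infected
Step 7: +6 new -> 43 infected
Step 8: +4 new -> 47 infected
Step 9: +3 new -> 50 infected
Step 10: +2 new -> 52 infected
Step 11: +1 new -> 53 infected
Step 12: +0 new -> 53 infected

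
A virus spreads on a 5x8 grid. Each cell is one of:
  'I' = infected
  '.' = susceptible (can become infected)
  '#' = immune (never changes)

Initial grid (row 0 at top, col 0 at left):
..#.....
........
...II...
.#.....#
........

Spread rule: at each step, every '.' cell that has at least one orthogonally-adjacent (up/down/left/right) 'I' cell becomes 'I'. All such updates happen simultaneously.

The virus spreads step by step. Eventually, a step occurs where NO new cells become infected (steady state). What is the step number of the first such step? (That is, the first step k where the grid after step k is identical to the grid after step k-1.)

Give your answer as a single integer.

Answer: 6

Derivation:
Step 0 (initial): 2 infected
Step 1: +6 new -> 8 infected
Step 2: +10 new -> 18 infected
Step 3: +8 new -> 26 infected
Step 4: +7 new -> 33 infected
Step 5: +4 new -> 37 infected
Step 6: +0 new -> 37 infected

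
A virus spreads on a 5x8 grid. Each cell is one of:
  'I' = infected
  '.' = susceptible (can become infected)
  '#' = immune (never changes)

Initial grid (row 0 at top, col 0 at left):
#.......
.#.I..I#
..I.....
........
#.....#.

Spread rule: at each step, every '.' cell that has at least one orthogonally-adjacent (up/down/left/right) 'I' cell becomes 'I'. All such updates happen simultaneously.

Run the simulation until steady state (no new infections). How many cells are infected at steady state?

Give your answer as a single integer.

Step 0 (initial): 3 infected
Step 1: +9 new -> 12 infected
Step 2: +12 new -> 24 infected
Step 3: +8 new -> 32 infected
Step 4: +3 new -> 35 infected
Step 5: +0 new -> 35 infected

Answer: 35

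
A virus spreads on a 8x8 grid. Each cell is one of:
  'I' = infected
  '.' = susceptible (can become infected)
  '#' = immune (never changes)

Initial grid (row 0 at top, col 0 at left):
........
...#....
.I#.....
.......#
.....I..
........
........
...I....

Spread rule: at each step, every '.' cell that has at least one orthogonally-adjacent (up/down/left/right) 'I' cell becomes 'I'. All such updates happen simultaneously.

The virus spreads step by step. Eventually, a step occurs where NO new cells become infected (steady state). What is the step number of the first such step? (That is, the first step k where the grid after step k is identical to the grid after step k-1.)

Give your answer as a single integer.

Answer: 7

Derivation:
Step 0 (initial): 3 infected
Step 1: +10 new -> 13 infected
Step 2: +19 new -> 32 infected
Step 3: +15 new -> 47 infected
Step 4: +10 new -> 57 infected
Step 5: +3 new -> 60 infected
Step 6: +1 new -> 61 infected
Step 7: +0 new -> 61 infected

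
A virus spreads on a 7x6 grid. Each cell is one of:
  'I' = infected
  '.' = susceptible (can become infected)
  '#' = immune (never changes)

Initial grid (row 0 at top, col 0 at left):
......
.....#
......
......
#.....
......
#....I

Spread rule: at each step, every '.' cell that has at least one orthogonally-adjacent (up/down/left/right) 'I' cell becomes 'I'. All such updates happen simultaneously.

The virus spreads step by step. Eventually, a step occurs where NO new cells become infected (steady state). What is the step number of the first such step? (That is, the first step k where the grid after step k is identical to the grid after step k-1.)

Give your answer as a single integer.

Answer: 12

Derivation:
Step 0 (initial): 1 infected
Step 1: +2 new -> 3 infected
Step 2: +3 new -> 6 infected
Step 3: +4 new -> 10 infected
Step 4: +5 new -> 15 infected
Step 5: +4 new -> 19 infected
Step 6: +5 new -> 24 infected
Step 7: +4 new -> 28 infected
Step 8: +5 new -> 33 infected
Step 9: +3 new -> 36 infected
Step 10: +2 new -> 38 infected
Step 11: +1 new -> 39 infected
Step 12: +0 new -> 39 infected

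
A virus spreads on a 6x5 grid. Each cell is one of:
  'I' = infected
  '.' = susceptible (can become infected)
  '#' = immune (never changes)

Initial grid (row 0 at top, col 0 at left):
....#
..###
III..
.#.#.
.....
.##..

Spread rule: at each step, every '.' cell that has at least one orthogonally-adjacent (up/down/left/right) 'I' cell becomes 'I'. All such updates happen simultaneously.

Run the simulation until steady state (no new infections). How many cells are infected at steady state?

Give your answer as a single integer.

Answer: 22

Derivation:
Step 0 (initial): 3 infected
Step 1: +5 new -> 8 infected
Step 2: +5 new -> 13 infected
Step 3: +5 new -> 18 infected
Step 4: +3 new -> 21 infected
Step 5: +1 new -> 22 infected
Step 6: +0 new -> 22 infected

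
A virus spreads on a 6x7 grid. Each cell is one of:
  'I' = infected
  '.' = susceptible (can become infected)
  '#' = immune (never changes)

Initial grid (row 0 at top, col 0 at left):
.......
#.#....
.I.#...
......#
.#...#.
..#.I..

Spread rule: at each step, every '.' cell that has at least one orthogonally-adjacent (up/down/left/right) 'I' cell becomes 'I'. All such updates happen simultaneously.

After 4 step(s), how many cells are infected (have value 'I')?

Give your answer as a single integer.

Step 0 (initial): 2 infected
Step 1: +7 new -> 9 infected
Step 2: +6 new -> 15 infected
Step 3: +8 new -> 23 infected
Step 4: +4 new -> 27 infected

Answer: 27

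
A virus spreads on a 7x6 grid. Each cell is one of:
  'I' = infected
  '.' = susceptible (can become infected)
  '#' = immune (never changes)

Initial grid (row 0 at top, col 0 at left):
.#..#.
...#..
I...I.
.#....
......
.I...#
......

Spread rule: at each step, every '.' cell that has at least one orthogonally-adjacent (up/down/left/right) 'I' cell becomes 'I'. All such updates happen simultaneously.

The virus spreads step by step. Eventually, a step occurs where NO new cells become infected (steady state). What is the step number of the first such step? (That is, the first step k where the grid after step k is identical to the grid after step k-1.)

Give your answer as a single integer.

Step 0 (initial): 3 infected
Step 1: +11 new -> 14 infected
Step 2: +12 new -> 26 infected
Step 3: +7 new -> 33 infected
Step 4: +2 new -> 35 infected
Step 5: +2 new -> 37 infected
Step 6: +0 new -> 37 infected

Answer: 6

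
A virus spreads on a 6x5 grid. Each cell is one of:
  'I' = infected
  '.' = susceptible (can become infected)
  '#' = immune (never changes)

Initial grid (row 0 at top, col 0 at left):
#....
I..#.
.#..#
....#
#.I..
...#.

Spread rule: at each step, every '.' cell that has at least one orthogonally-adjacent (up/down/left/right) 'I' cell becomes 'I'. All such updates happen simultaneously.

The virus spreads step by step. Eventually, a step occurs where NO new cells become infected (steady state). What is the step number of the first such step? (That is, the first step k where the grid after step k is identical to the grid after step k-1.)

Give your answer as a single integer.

Answer: 7

Derivation:
Step 0 (initial): 2 infected
Step 1: +6 new -> 8 infected
Step 2: +8 new -> 16 infected
Step 3: +4 new -> 20 infected
Step 4: +1 new -> 21 infected
Step 5: +1 new -> 22 infected
Step 6: +1 new -> 23 infected
Step 7: +0 new -> 23 infected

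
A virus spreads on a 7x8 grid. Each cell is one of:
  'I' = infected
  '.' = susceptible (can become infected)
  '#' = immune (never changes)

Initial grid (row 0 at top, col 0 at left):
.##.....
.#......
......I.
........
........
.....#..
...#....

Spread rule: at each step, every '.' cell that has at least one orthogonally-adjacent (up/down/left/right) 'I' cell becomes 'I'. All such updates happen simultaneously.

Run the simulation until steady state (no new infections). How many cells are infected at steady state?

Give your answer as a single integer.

Answer: 51

Derivation:
Step 0 (initial): 1 infected
Step 1: +4 new -> 5 infected
Step 2: +7 new -> 12 infected
Step 3: +8 new -> 20 infected
Step 4: +7 new -> 27 infected
Step 5: +8 new -> 35 infected
Step 6: +5 new -> 40 infected
Step 7: +4 new -> 44 infected
Step 8: +4 new -> 48 infected
Step 9: +2 new -> 50 infected
Step 10: +1 new -> 51 infected
Step 11: +0 new -> 51 infected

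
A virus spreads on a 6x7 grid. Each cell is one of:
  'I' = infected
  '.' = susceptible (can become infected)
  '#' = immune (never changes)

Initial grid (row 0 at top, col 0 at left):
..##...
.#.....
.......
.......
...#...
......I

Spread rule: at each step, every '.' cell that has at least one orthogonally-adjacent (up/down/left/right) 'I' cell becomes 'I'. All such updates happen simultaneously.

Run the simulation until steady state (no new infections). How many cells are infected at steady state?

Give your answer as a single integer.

Step 0 (initial): 1 infected
Step 1: +2 new -> 3 infected
Step 2: +3 new -> 6 infected
Step 3: +4 new -> 10 infected
Step 4: +4 new -> 14 infected
Step 5: +6 new -> 20 infected
Step 6: +6 new -> 26 infected
Step 7: +5 new -> 31 infected
Step 8: +3 new -> 34 infected
Step 9: +1 new -> 35 infected
Step 10: +1 new -> 36 infected
Step 11: +1 new -> 37 infected
Step 12: +1 new -> 38 infected
Step 13: +0 new -> 38 infected

Answer: 38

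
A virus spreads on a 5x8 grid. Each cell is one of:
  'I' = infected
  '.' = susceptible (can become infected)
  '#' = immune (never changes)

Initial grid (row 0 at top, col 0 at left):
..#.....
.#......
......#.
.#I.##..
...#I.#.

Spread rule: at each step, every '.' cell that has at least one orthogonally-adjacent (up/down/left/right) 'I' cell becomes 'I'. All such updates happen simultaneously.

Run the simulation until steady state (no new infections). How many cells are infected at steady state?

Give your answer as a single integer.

Step 0 (initial): 2 infected
Step 1: +4 new -> 6 infected
Step 2: +4 new -> 10 infected
Step 3: +4 new -> 14 infected
Step 4: +5 new -> 19 infected
Step 5: +3 new -> 22 infected
Step 6: +3 new -> 25 infected
Step 7: +2 new -> 27 infected
Step 8: +2 new -> 29 infected
Step 9: +1 new -> 30 infected
Step 10: +2 new -> 32 infected
Step 11: +0 new -> 32 infected

Answer: 32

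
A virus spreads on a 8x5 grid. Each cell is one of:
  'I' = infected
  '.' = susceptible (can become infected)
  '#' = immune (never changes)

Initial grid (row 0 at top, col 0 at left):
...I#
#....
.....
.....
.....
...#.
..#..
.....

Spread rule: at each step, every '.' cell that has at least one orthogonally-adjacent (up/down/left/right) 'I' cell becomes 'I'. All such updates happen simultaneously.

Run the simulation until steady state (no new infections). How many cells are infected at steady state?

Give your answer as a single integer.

Step 0 (initial): 1 infected
Step 1: +2 new -> 3 infected
Step 2: +4 new -> 7 infected
Step 3: +5 new -> 12 infected
Step 4: +4 new -> 16 infected
Step 5: +4 new -> 20 infected
Step 6: +4 new -> 24 infected
Step 7: +3 new -> 27 infected
Step 8: +4 new -> 31 infected
Step 9: +3 new -> 34 infected
Step 10: +2 new -> 36 infected
Step 11: +0 new -> 36 infected

Answer: 36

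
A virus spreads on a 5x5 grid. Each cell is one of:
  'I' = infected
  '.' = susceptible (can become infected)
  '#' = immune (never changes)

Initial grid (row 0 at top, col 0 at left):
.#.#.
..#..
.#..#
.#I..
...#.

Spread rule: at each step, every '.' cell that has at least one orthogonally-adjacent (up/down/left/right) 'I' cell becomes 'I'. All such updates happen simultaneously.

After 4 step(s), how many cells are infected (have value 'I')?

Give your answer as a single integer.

Answer: 12

Derivation:
Step 0 (initial): 1 infected
Step 1: +3 new -> 4 infected
Step 2: +3 new -> 7 infected
Step 3: +3 new -> 10 infected
Step 4: +2 new -> 12 infected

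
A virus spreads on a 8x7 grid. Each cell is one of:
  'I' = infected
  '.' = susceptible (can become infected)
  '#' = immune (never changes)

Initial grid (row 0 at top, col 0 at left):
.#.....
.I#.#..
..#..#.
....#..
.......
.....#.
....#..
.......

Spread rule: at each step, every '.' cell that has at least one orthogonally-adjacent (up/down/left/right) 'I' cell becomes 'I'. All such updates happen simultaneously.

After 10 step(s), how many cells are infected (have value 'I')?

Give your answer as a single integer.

Answer: 45

Derivation:
Step 0 (initial): 1 infected
Step 1: +2 new -> 3 infected
Step 2: +3 new -> 6 infected
Step 3: +3 new -> 9 infected
Step 4: +4 new -> 13 infected
Step 5: +5 new -> 18 infected
Step 6: +7 new -> 25 infected
Step 7: +6 new -> 31 infected
Step 8: +5 new -> 36 infected
Step 9: +4 new -> 40 infected
Step 10: +5 new -> 45 infected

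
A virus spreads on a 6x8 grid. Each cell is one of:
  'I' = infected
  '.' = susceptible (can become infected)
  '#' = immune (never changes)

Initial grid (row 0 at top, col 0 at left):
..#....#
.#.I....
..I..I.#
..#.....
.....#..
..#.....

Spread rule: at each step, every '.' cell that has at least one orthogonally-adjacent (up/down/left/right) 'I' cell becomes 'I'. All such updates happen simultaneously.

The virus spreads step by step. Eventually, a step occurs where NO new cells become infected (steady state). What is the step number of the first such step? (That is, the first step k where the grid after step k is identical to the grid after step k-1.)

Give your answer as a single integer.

Answer: 6

Derivation:
Step 0 (initial): 3 infected
Step 1: +9 new -> 12 infected
Step 2: +8 new -> 20 infected
Step 3: +9 new -> 29 infected
Step 4: +8 new -> 37 infected
Step 5: +4 new -> 41 infected
Step 6: +0 new -> 41 infected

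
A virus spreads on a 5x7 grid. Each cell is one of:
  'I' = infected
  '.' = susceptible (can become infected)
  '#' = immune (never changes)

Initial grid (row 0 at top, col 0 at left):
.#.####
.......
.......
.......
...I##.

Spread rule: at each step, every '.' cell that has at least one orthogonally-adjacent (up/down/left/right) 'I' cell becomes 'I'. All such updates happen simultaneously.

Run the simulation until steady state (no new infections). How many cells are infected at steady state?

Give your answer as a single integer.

Step 0 (initial): 1 infected
Step 1: +2 new -> 3 infected
Step 2: +4 new -> 7 infected
Step 3: +6 new -> 13 infected
Step 4: +6 new -> 19 infected
Step 5: +6 new -> 25 infected
Step 6: +2 new -> 27 infected
Step 7: +1 new -> 28 infected
Step 8: +0 new -> 28 infected

Answer: 28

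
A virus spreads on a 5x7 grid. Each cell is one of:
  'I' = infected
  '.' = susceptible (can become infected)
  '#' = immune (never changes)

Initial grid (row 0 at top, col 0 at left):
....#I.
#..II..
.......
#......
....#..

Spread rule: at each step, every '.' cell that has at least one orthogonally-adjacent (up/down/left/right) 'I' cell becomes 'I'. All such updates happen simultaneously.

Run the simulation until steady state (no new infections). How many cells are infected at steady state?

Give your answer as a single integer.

Answer: 31

Derivation:
Step 0 (initial): 3 infected
Step 1: +6 new -> 9 infected
Step 2: +7 new -> 16 infected
Step 3: +6 new -> 22 infected
Step 4: +6 new -> 28 infected
Step 5: +2 new -> 30 infected
Step 6: +1 new -> 31 infected
Step 7: +0 new -> 31 infected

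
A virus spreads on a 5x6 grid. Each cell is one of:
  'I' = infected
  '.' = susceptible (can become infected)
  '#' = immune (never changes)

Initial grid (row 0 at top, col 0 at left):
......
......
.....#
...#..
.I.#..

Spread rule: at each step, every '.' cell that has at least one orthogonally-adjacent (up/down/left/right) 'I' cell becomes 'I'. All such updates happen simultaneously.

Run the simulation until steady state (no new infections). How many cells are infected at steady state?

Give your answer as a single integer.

Answer: 27

Derivation:
Step 0 (initial): 1 infected
Step 1: +3 new -> 4 infected
Step 2: +3 new -> 7 infected
Step 3: +3 new -> 10 infected
Step 4: +4 new -> 14 infected
Step 5: +4 new -> 18 infected
Step 6: +3 new -> 21 infected
Step 7: +4 new -> 25 infected
Step 8: +2 new -> 27 infected
Step 9: +0 new -> 27 infected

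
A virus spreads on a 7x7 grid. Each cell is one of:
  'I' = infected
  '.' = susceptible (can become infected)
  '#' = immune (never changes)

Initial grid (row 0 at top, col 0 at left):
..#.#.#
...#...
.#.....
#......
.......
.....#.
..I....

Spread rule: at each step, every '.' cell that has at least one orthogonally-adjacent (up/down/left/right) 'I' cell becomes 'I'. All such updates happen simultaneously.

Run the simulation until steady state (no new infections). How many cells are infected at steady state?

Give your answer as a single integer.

Answer: 41

Derivation:
Step 0 (initial): 1 infected
Step 1: +3 new -> 4 infected
Step 2: +5 new -> 9 infected
Step 3: +6 new -> 15 infected
Step 4: +6 new -> 21 infected
Step 5: +5 new -> 26 infected
Step 6: +4 new -> 30 infected
Step 7: +5 new -> 35 infected
Step 8: +4 new -> 39 infected
Step 9: +2 new -> 41 infected
Step 10: +0 new -> 41 infected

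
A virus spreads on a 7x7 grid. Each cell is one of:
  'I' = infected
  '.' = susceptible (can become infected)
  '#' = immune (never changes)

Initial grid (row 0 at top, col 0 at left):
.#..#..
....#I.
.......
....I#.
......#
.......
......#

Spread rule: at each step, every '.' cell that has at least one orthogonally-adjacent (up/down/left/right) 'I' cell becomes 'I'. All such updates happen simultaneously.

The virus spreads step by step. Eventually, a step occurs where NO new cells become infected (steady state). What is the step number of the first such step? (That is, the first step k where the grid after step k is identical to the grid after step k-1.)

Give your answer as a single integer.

Answer: 8

Derivation:
Step 0 (initial): 2 infected
Step 1: +6 new -> 8 infected
Step 2: +7 new -> 15 infected
Step 3: +8 new -> 23 infected
Step 4: +9 new -> 32 infected
Step 5: +6 new -> 38 infected
Step 6: +3 new -> 41 infected
Step 7: +2 new -> 43 infected
Step 8: +0 new -> 43 infected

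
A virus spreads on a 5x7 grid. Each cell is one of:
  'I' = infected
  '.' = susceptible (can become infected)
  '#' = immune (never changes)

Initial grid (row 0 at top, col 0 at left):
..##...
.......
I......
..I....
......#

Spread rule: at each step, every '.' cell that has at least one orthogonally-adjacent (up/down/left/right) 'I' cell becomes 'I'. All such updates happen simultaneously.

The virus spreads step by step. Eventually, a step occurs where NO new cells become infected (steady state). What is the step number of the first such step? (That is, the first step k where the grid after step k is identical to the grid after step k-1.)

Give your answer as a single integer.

Answer: 8

Derivation:
Step 0 (initial): 2 infected
Step 1: +7 new -> 9 infected
Step 2: +8 new -> 17 infected
Step 3: +5 new -> 22 infected
Step 4: +4 new -> 26 infected
Step 5: +3 new -> 29 infected
Step 6: +2 new -> 31 infected
Step 7: +1 new -> 32 infected
Step 8: +0 new -> 32 infected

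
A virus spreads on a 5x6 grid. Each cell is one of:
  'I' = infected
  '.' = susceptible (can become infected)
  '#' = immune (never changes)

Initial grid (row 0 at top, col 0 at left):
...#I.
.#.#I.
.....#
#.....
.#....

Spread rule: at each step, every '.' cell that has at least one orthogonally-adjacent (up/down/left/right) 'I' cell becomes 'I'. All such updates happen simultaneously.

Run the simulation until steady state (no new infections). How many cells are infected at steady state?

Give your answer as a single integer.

Answer: 23

Derivation:
Step 0 (initial): 2 infected
Step 1: +3 new -> 5 infected
Step 2: +2 new -> 7 infected
Step 3: +4 new -> 11 infected
Step 4: +5 new -> 16 infected
Step 5: +4 new -> 20 infected
Step 6: +2 new -> 22 infected
Step 7: +1 new -> 23 infected
Step 8: +0 new -> 23 infected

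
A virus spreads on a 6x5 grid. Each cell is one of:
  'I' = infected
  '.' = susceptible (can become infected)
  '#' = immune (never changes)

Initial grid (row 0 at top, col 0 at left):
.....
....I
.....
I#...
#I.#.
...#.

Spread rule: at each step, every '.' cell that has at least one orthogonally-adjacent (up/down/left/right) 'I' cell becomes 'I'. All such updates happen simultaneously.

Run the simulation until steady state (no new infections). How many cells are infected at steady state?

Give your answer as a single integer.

Answer: 26

Derivation:
Step 0 (initial): 3 infected
Step 1: +6 new -> 9 infected
Step 2: +9 new -> 18 infected
Step 3: +6 new -> 24 infected
Step 4: +2 new -> 26 infected
Step 5: +0 new -> 26 infected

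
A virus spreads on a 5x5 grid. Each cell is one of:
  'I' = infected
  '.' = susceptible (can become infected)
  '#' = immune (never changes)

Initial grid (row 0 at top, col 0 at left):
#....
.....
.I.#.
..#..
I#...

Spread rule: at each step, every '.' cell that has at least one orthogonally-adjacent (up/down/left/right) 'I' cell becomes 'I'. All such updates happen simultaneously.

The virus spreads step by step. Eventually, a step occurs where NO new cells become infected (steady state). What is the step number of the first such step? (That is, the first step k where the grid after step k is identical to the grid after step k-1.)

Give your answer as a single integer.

Answer: 10

Derivation:
Step 0 (initial): 2 infected
Step 1: +5 new -> 7 infected
Step 2: +3 new -> 10 infected
Step 3: +2 new -> 12 infected
Step 4: +2 new -> 14 infected
Step 5: +2 new -> 16 infected
Step 6: +1 new -> 17 infected
Step 7: +2 new -> 19 infected
Step 8: +1 new -> 20 infected
Step 9: +1 new -> 21 infected
Step 10: +0 new -> 21 infected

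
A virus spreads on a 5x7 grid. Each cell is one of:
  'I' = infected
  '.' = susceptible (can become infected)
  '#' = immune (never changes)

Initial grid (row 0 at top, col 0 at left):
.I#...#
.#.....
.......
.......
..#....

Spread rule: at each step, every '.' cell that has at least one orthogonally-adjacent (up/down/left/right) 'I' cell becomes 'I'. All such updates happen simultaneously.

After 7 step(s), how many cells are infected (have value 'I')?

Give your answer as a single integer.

Step 0 (initial): 1 infected
Step 1: +1 new -> 2 infected
Step 2: +1 new -> 3 infected
Step 3: +1 new -> 4 infected
Step 4: +2 new -> 6 infected
Step 5: +3 new -> 9 infected
Step 6: +4 new -> 13 infected
Step 7: +3 new -> 16 infected

Answer: 16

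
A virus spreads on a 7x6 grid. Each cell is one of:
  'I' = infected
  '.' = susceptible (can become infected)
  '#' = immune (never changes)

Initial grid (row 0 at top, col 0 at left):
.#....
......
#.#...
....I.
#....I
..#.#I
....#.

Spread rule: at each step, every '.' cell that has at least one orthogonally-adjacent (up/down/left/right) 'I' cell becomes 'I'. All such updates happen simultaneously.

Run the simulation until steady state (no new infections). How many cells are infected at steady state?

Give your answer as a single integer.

Answer: 35

Derivation:
Step 0 (initial): 3 infected
Step 1: +5 new -> 8 infected
Step 2: +5 new -> 13 infected
Step 3: +6 new -> 19 infected
Step 4: +7 new -> 26 infected
Step 5: +4 new -> 30 infected
Step 6: +3 new -> 33 infected
Step 7: +2 new -> 35 infected
Step 8: +0 new -> 35 infected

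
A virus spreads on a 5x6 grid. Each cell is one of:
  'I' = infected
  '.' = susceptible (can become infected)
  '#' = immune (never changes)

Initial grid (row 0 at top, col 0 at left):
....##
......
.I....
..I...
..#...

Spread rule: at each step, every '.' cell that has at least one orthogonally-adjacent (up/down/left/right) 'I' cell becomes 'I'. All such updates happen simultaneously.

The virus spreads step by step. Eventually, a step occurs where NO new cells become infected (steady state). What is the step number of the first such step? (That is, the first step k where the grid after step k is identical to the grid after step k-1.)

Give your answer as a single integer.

Step 0 (initial): 2 infected
Step 1: +5 new -> 7 infected
Step 2: +8 new -> 15 infected
Step 3: +7 new -> 22 infected
Step 4: +4 new -> 26 infected
Step 5: +1 new -> 27 infected
Step 6: +0 new -> 27 infected

Answer: 6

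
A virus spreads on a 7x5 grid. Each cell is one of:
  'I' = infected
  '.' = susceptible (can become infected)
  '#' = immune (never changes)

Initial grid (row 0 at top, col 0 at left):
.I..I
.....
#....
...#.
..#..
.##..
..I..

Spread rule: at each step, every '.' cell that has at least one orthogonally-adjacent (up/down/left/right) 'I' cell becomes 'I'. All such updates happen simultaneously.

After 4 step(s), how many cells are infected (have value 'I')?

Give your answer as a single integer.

Step 0 (initial): 3 infected
Step 1: +7 new -> 10 infected
Step 2: +8 new -> 18 infected
Step 3: +7 new -> 25 infected
Step 4: +5 new -> 30 infected

Answer: 30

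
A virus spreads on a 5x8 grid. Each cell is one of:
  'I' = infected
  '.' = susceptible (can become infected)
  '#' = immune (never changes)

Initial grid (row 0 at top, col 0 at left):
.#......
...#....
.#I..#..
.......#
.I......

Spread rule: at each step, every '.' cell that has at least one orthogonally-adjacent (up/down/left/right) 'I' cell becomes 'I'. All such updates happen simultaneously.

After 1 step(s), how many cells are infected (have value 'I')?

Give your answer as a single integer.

Step 0 (initial): 2 infected
Step 1: +6 new -> 8 infected

Answer: 8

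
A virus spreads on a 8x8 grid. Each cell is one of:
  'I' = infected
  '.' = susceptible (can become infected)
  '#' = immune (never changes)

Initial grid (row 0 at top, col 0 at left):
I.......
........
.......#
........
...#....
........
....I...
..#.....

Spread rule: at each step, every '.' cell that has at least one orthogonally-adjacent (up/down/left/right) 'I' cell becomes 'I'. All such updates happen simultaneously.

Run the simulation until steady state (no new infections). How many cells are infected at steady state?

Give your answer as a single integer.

Step 0 (initial): 2 infected
Step 1: +6 new -> 8 infected
Step 2: +10 new -> 18 infected
Step 3: +11 new -> 29 infected
Step 4: +15 new -> 44 infected
Step 5: +10 new -> 54 infected
Step 6: +4 new -> 58 infected
Step 7: +2 new -> 60 infected
Step 8: +1 new -> 61 infected
Step 9: +0 new -> 61 infected

Answer: 61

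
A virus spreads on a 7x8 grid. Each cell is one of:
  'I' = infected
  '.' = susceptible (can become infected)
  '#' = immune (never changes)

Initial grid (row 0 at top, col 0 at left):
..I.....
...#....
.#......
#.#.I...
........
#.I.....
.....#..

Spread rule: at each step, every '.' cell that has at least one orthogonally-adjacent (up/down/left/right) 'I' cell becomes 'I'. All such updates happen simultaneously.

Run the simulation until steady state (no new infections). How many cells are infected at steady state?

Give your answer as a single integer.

Step 0 (initial): 3 infected
Step 1: +11 new -> 14 infected
Step 2: +14 new -> 28 infected
Step 3: +11 new -> 39 infected
Step 4: +6 new -> 45 infected
Step 5: +4 new -> 49 infected
Step 6: +1 new -> 50 infected
Step 7: +0 new -> 50 infected

Answer: 50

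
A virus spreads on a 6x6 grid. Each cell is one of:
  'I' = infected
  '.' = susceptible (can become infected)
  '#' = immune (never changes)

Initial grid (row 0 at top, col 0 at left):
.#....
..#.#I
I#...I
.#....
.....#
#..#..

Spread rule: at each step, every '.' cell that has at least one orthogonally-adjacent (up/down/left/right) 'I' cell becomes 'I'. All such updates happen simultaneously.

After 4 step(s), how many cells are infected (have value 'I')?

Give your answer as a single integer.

Answer: 26

Derivation:
Step 0 (initial): 3 infected
Step 1: +5 new -> 8 infected
Step 2: +6 new -> 14 infected
Step 3: +6 new -> 20 infected
Step 4: +6 new -> 26 infected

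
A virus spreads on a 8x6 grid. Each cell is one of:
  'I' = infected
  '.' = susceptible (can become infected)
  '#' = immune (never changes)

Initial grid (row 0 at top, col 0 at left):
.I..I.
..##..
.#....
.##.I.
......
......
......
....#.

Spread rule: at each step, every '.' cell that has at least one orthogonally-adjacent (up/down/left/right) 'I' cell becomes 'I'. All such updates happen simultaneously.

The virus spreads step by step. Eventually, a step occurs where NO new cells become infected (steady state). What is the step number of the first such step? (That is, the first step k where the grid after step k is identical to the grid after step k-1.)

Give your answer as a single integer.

Answer: 9

Derivation:
Step 0 (initial): 3 infected
Step 1: +10 new -> 13 infected
Step 2: +7 new -> 20 infected
Step 3: +6 new -> 26 infected
Step 4: +5 new -> 31 infected
Step 5: +5 new -> 36 infected
Step 6: +3 new -> 39 infected
Step 7: +2 new -> 41 infected
Step 8: +1 new -> 42 infected
Step 9: +0 new -> 42 infected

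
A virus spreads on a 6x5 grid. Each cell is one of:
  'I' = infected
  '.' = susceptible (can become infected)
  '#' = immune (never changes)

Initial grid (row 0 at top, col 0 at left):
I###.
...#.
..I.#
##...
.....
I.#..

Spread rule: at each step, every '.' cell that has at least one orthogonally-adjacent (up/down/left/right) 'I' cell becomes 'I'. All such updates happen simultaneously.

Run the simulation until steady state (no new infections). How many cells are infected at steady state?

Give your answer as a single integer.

Step 0 (initial): 3 infected
Step 1: +7 new -> 10 infected
Step 2: +5 new -> 15 infected
Step 3: +2 new -> 17 infected
Step 4: +2 new -> 19 infected
Step 5: +1 new -> 20 infected
Step 6: +0 new -> 20 infected

Answer: 20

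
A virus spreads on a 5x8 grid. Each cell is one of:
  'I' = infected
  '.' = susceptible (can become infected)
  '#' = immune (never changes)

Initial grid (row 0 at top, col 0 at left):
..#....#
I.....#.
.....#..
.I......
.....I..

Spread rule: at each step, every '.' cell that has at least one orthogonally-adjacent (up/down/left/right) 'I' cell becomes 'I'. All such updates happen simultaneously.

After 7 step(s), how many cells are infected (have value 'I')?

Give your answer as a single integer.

Step 0 (initial): 3 infected
Step 1: +10 new -> 13 infected
Step 2: +10 new -> 23 infected
Step 3: +5 new -> 28 infected
Step 4: +3 new -> 31 infected
Step 5: +3 new -> 34 infected
Step 6: +1 new -> 35 infected
Step 7: +1 new -> 36 infected

Answer: 36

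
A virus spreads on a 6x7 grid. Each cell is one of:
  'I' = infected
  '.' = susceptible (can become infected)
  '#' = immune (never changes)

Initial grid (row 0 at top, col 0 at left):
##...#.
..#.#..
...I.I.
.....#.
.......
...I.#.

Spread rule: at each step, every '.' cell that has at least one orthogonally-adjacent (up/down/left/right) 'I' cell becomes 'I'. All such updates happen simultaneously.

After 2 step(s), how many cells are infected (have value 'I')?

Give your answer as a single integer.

Step 0 (initial): 3 infected
Step 1: +9 new -> 12 infected
Step 2: +9 new -> 21 infected

Answer: 21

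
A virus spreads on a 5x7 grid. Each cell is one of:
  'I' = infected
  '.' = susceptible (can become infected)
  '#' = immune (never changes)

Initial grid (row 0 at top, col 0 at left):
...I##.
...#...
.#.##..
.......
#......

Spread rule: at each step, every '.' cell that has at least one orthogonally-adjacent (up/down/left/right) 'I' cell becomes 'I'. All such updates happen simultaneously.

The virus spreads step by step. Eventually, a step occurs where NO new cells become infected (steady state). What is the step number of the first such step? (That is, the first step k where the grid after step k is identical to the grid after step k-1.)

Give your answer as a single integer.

Step 0 (initial): 1 infected
Step 1: +1 new -> 2 infected
Step 2: +2 new -> 4 infected
Step 3: +3 new -> 7 infected
Step 4: +2 new -> 9 infected
Step 5: +4 new -> 13 infected
Step 6: +4 new -> 17 infected
Step 7: +2 new -> 19 infected
Step 8: +3 new -> 22 infected
Step 9: +3 new -> 25 infected
Step 10: +2 new -> 27 infected
Step 11: +1 new -> 28 infected
Step 12: +0 new -> 28 infected

Answer: 12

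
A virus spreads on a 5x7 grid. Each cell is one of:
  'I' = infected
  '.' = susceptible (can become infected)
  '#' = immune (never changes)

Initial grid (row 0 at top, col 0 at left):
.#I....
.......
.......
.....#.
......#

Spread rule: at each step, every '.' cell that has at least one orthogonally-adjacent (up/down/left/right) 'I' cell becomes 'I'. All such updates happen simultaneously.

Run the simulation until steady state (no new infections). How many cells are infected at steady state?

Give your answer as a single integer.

Step 0 (initial): 1 infected
Step 1: +2 new -> 3 infected
Step 2: +4 new -> 7 infected
Step 3: +6 new -> 13 infected
Step 4: +8 new -> 21 infected
Step 5: +6 new -> 27 infected
Step 6: +3 new -> 30 infected
Step 7: +2 new -> 32 infected
Step 8: +0 new -> 32 infected

Answer: 32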